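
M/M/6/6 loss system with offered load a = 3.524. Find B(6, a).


B(c,a) = (a^c/c!) / Σ_{k=0}^{c} a^k/k!
a^6/6! = 2.660008
Σ terms (k=0..6): 1.00000 + 3.52400 + 6.20929 + 7.29384 + 6.42588 + 4.52896 + 2.66001 = 31.641973
B = 2.660008/31.641973 = 0.084066

Final: 0.084066


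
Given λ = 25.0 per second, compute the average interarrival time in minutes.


Mean interarrival time = 1/λ = 1/25.0 second = 0.04000 second
In minutes: 0.04000 × 0.0166667 = 0.0006667 min

Final: 0.0006667 min


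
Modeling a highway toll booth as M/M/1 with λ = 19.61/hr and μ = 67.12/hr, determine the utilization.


ρ = λ/μ = 19.61/67.12 = 0.2922

Final: 0.2922


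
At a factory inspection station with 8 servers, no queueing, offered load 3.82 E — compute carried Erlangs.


B(8,3.82) = 0.025072 (Erlang-B)
Carried load = a(1 − B) = 3.82·(1 − 0.025072) = 3.82·0.974928 = 3.7242 E

Final: 3.7242 Erlangs


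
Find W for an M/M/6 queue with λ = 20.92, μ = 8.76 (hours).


a = 2.3881; ρ = 0.3980; P₀ = 0.091406
Lq = P₀·a^c·ρ/(c!(1−ρ)²) = 0.02587
Wq = Lq/λ = 0.02587/20.92 = 0.001236 hr
W = Wq + 1/μ = 0.001236 + 0.11416 = 0.11539 hr

Final: 0.11539 hr


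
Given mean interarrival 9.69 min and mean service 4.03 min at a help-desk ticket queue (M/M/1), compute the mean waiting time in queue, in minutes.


λ = 60/9.69 = 6.1920 /hr
μ = 60/4.03 = 14.8883 /hr
ρ = λ/μ = 6.1920/14.8883 = 0.4159
Wq = ρ/(μ−λ) = 0.4159/(14.8883−6.1920) = 0.04782 hr
In minutes: 0.04782·60 = 2.869 min

Final: 2.869 min


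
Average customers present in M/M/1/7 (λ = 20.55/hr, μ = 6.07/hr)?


ρ = 20.55/6.07 = 3.3855
L = ρ[1 − (K+1)ρ^K + Kρ^(K+1)] / [(1−ρ)(1−ρ^(K+1))]
Numerator: 3.3855·(1 − 8·5097.555301 + 7·17257.786069) = 270925.038641
Denominator: (-2.3855)·(-17256.786069) = 41166.105813
L = 270925.038641/41166.105813 = 6.5813

Final: 6.5813


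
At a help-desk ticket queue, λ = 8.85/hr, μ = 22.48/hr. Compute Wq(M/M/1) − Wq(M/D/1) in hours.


ρ = 8.85/22.48 = 0.3937
Wq(M/M/1) = ρ/(μ−λ) = 0.3937/13.63 = 0.02888 hr
Wq(M/D/1) = ρ/(2(μ−λ)) = 0.01444 hr
Savings = 0.02888 − 0.01444 = 0.01444 hr

Final: 0.01444 hr


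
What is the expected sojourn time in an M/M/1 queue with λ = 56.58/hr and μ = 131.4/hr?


W = 1/(μ−λ) = 1/(131.4 − 56.58) = 1/74.82 = 0.01337 hr

Final: 0.01337 hr


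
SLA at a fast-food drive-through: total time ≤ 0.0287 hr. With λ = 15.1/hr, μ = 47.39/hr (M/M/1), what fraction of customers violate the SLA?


W ~ Exponential(μ−λ) for M/M/1.
μ − λ = 47.39 − 15.1 = 32.2900
P(W > t) = e^{−(μ−λ)t} = e^{−0.9267} = 0.395849

Final: 0.395849


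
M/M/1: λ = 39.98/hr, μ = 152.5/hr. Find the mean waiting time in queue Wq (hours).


ρ = 39.98/152.5 = 0.2622
Wq = ρ/(μ−λ) = 0.2622/(152.5 − 39.98) = 0.2622/112.52 = 0.002330 hr

Final: 0.002330 hr


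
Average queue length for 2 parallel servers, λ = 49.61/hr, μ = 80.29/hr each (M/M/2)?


a = λ/μ = 0.6179; ρ = a/2 = 0.3089
P₀ = 0.527951
Lq = P₀·a^c·ρ / (c!·(1−ρ)²) = 0.527951·0.38178·0.3089/(2·0.47756)
= 0.06520

Final: 0.06520


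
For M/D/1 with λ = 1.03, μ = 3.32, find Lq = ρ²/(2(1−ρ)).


ρ = 1.03/3.32 = 0.3102
M/D/1: Lq = ρ²/(2(1−ρ)) = 0.09625/(2·0.6898) = 0.06977

Final: 0.06977


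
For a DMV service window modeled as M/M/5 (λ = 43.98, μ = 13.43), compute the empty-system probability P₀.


a = λ/μ = 43.98/13.43 = 3.2748; ρ = a/c = 0.6550
Σ_{k=0}^{4} a^k/k! (terms k=0..4) = 1.00000 + 3.27476 + 5.36202 + 5.85311 + 4.79188 = 20.28176
Tail: a^5/(5!(1−ρ)) = 376.61365/(120·0.3450) = 9.09567
P₀ = 1/(20.28176 + 9.09567) = 1/29.37743 = 0.034040

Final: 0.034040


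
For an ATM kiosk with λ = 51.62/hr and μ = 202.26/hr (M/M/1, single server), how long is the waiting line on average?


ρ = 51.62/202.26 = 0.2552
Lq = ρ²/(1−ρ) = 0.06514/0.7448 = 0.08746

Final: 0.08746


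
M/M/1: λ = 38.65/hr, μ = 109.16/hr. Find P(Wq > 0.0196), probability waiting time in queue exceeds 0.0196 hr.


ρ = 38.65/109.16 = 0.3541
P(Wq > t) = ρ·e^{−(μ−λ)t} = 0.3541·e^{−1.3820}
= 0.3541·0.251077 = 0.088898

Final: 0.088898


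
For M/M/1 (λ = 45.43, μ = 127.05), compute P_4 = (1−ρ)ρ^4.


ρ = 45.43/127.05 = 0.3576
P_n = (1−ρ)·ρ^n = (1 − 0.3576)·0.3576^4 = 0.6424·0.016348 = 0.010503

Final: 0.010503


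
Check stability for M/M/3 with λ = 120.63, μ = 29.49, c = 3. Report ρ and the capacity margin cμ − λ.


Total capacity cμ = 3·29.49 = 88.47/hr
ρ = λ/(cμ) = 120.63/88.47 = 1.3635
Stable ⇔ ρ < 1: NO
Spare capacity = cμ − λ = 88.47 − 120.63 = -32.16/hr

Final: ρ = 1.3635; unstable; margin = -32.16/hr


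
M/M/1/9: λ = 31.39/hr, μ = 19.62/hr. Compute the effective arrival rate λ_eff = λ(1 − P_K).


ρ = 1.5999; P_K = (1−ρ)ρ^9/(1−ρ^10) = 0.378404
λ_eff = λ(1 − P_K) = 31.39·(1 − 0.378404) = 31.39·0.621596 = 19.5119 /hr

Final: 19.5119 /hr


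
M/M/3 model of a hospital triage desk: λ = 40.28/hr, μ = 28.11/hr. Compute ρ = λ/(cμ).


ρ = λ/(cμ) = 40.28/(3·28.11) = 40.28/84.33 = 0.4776

Final: 0.4776


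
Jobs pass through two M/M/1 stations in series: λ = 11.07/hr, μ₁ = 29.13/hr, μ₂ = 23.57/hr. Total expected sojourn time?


Each node sees arrival rate λ = 11.07/hr (tandem ⇒ throughput preserved).
W₁ = 1/(μ₁−λ) = 1/(29.13−11.07) = 0.05537 hr
W₂ = 1/(μ₂−λ) = 1/(23.57−11.07) = 0.08000 hr
W_total = W₁ + W₂ = 0.05537 + 0.08000 = 0.13537 hr

Final: 0.13537 hr


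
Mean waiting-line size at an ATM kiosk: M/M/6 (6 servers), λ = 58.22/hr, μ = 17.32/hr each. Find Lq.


a = λ/μ = 3.3614; ρ = a/6 = 0.5602
P₀ = 0.033564
Lq = P₀·a^c·ρ / (c!·(1−ρ)²) = 0.033564·1442.59984·0.5602/(720·0.19339)
= 0.19482

Final: 0.19482


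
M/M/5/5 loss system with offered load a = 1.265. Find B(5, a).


B(c,a) = (a^c/c!) / Σ_{k=0}^{c} a^k/k!
a^5/5! = 0.026994
Σ terms (k=0..5): 1.00000 + 1.26500 + 0.80011 + 0.33738 + 0.10670 + 0.02699 = 3.536184
B = 0.026994/3.536184 = 0.007634

Final: 0.007634


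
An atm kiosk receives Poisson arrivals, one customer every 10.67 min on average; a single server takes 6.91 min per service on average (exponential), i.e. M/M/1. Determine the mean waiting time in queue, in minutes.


λ = 60/10.67 = 5.6232 /hr
μ = 60/6.91 = 8.6831 /hr
ρ = λ/μ = 5.6232/8.6831 = 0.6476
Wq = ρ/(μ−λ) = 0.6476/(8.6831−5.6232) = 0.21165 hr
In minutes: 0.21165·60 = 12.699 min

Final: 12.699 min


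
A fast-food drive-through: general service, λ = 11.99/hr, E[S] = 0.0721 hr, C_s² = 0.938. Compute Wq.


ρ = λ·E[S] = 11.99·0.0721 = 0.8645
E[S²] = E[S]²(1+C_s²) = 0.0721²·(1+0.938) = 0.010075
Wq = λ·E[S²]/(2(1−ρ)) = 11.99·0.010075/(2·0.1355) = 0.44566 hr

Final: 0.44566 hr


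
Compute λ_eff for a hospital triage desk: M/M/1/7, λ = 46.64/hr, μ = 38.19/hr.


ρ = 1.2213; P_K = (1−ρ)ρ^7/(1−ρ^8) = 0.227060
λ_eff = λ(1 − P_K) = 46.64·(1 − 0.227060) = 46.64·0.772940 = 36.0499 /hr

Final: 36.0499 /hr


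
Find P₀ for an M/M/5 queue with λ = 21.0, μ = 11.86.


a = λ/μ = 21.0/11.86 = 1.7707; ρ = a/c = 0.3541
Σ_{k=0}^{4} a^k/k! (terms k=0..4) = 1.00000 + 1.77066 + 1.56761 + 0.92524 + 0.40957 = 5.67308
Tail: a^5/(5!(1−ρ)) = 17.40496/(120·0.6459) = 0.22457
P₀ = 1/(5.67308 + 0.22457) = 1/5.89765 = 0.169559

Final: 0.169559


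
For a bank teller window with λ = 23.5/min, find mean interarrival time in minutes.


Mean interarrival time = 1/λ = 1/23.5 minute = 0.04255 minute
In minutes: 0.04255 × 1 = 0.04255 min

Final: 0.04255 min


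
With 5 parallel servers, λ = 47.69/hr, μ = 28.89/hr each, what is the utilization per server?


ρ = λ/(cμ) = 47.69/(5·28.89) = 47.69/144.45 = 0.3301

Final: 0.3301


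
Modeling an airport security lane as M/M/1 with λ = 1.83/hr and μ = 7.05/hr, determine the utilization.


ρ = λ/μ = 1.83/7.05 = 0.2596

Final: 0.2596


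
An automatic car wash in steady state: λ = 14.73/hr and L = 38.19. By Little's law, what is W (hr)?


W = L/λ = 38.19/14.73 = 2.5927 hr

Final: 2.5927 hr


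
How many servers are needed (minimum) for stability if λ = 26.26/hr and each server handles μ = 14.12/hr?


Stability requires cμ > λ ⇔ c > λ/μ.
λ/μ = 26.26/14.12 = 1.8598
Minimum integer c = ⌊1.8598⌋ + 1 = 2
Check: 2·14.12 = 28.24 > 26.26, while 1·14.12 = 14.12 ≤ 26.26

Final: 2 servers


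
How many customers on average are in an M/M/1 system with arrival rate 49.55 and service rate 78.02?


ρ = λ/μ = 49.55/78.02 = 0.6351
L = ρ/(1−ρ) = 0.6351/(1 − 0.6351) = 0.6351/0.3649 = 1.7404

Final: 1.7404


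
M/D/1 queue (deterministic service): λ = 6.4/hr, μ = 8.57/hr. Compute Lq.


ρ = 6.4/8.57 = 0.7468
M/D/1: Lq = ρ²/(2(1−ρ)) = 0.5577/(2·0.2532) = 1.10126

Final: 1.10126


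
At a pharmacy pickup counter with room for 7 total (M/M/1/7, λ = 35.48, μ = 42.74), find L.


ρ = 35.48/42.74 = 0.8301
L = ρ[1 − (K+1)ρ^K + Kρ^(K+1)] / [(1−ρ)(1−ρ^(K+1))]
Numerator: 0.8301·(1 − 8·0.271671 + 7·0.225524) = 0.336452
Denominator: (0.1699)·(0.774476) = 0.131556
L = 0.336452/0.131556 = 2.5575

Final: 2.5575


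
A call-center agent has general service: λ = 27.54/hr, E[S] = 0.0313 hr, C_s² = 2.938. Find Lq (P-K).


ρ = λ·E[S] = 27.54·0.0313 = 0.8620
Lq = ρ²(1+C_s²)/(2(1−ρ)) = 0.7430·(1+2.938)/(2·0.1380)
= 0.7430·3.9380/0.2760 = 10.60204

Final: 10.60204


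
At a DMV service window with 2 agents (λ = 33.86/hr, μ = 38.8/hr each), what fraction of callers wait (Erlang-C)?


a = λ/μ = 0.8727; ρ = a/2 = 0.4363
P₀ = 0.392428 (from M/M/c formula)
C(c,a) = [a^c/(c!(1−ρ))]·P₀ = [0.76157/(2·0.5637)]·0.392428
= 0.67556·0.392428 = 0.265108

Final: 0.265108


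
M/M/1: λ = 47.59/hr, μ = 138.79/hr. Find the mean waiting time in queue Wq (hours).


ρ = 47.59/138.79 = 0.3429
Wq = ρ/(μ−λ) = 0.3429/(138.79 − 47.59) = 0.3429/91.20 = 0.003760 hr

Final: 0.003760 hr


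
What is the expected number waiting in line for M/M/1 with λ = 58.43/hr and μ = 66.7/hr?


ρ = 58.43/66.7 = 0.8760
Lq = ρ²/(1−ρ) = 0.7674/0.1240 = 6.1893

Final: 6.1893


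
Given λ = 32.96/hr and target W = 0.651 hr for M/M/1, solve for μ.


W = 1/(μ−λ) ⇒ μ − λ = 1/W = 1/0.651 = 1.5361
μ = λ + 1/W = 32.96 + 1.5361 = 34.4961 per hr

Final: 34.4961 /hr


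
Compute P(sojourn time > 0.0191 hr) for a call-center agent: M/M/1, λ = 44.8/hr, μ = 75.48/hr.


W ~ Exponential(μ−λ) for M/M/1.
μ − λ = 75.48 − 44.8 = 30.6800
P(W > t) = e^{−(μ−λ)t} = e^{−0.5860} = 0.556556

Final: 0.556556


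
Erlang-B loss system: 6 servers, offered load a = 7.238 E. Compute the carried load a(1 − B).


B(6,7.238) = 0.345963 (Erlang-B)
Carried load = a(1 − B) = 7.238·(1 − 0.345963) = 7.238·0.654037 = 4.7339 E

Final: 4.7339 Erlangs


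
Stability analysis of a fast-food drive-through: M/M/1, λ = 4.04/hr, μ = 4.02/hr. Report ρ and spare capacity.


Total capacity cμ = 1·4.02 = 4.02/hr
ρ = λ/(cμ) = 4.04/4.02 = 1.0050
Stable ⇔ ρ < 1: NO
Spare capacity = cμ − λ = 4.02 − 4.04 = -0.02/hr

Final: ρ = 1.0050; unstable; margin = -0.02/hr


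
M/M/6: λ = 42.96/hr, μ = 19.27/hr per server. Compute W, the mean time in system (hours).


a = 2.2294; ρ = 0.3716; P₀ = 0.107289
Lq = P₀·a^c·ρ/(c!(1−ρ)²) = 0.01721
Wq = Lq/λ = 0.01721/42.96 = 0.0004006 hr
W = Wq + 1/μ = 0.0004006 + 0.05189 = 0.05229 hr

Final: 0.05229 hr


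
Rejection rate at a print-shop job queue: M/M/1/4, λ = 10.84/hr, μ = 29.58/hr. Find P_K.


ρ = λ/μ = 10.84/29.58 = 0.3665
P_K = (1−ρ)ρ^K/(1−ρ^(K+1)) = (0.6335·0.018035)/(1 − 0.006609)
= 0.011426/0.993391 = 0.011502

Final: 0.011502


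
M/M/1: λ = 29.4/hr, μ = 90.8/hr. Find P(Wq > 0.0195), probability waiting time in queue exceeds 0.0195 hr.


ρ = 29.4/90.8 = 0.3238
P(Wq > t) = ρ·e^{−(μ−λ)t} = 0.3238·e^{−1.1973}
= 0.3238·0.302009 = 0.097787

Final: 0.097787


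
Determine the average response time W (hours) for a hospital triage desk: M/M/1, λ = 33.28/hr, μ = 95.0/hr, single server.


W = 1/(μ−λ) = 1/(95.0 − 33.28) = 1/61.72 = 0.01620 hr

Final: 0.01620 hr


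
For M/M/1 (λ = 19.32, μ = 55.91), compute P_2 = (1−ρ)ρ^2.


ρ = 19.32/55.91 = 0.3456
P_n = (1−ρ)·ρ^n = (1 − 0.3456)·0.3456^2 = 0.6544·0.119409 = 0.078146

Final: 0.078146


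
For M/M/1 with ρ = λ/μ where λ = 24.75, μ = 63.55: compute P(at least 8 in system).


ρ = 24.75/63.55 = 0.3895
P(N ≥ n) = ρ^n = 0.3895^8 = 0.0005293

Final: 0.0005293


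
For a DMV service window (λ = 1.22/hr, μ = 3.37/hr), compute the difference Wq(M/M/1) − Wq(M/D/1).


ρ = 1.22/3.37 = 0.3620
Wq(M/M/1) = ρ/(μ−λ) = 0.3620/2.15 = 0.16838 hr
Wq(M/D/1) = ρ/(2(μ−λ)) = 0.08419 hr
Savings = 0.16838 − 0.08419 = 0.08419 hr

Final: 0.08419 hr


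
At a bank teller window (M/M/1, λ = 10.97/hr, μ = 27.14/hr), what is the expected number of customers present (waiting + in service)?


ρ = λ/μ = 10.97/27.14 = 0.4042
L = ρ/(1−ρ) = 0.4042/(1 − 0.4042) = 0.4042/0.5958 = 0.6784

Final: 0.6784


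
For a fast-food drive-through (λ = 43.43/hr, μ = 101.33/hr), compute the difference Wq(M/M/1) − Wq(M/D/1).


ρ = 43.43/101.33 = 0.4286
Wq(M/M/1) = ρ/(μ−λ) = 0.4286/57.90 = 0.007402 hr
Wq(M/D/1) = ρ/(2(μ−λ)) = 0.003701 hr
Savings = 0.007402 − 0.003701 = 0.003701 hr

Final: 0.003701 hr


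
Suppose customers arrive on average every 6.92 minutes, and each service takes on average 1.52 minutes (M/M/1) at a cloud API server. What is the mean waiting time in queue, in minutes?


λ = 60/6.92 = 8.6705 /hr
μ = 60/1.52 = 39.4737 /hr
ρ = λ/μ = 8.6705/39.4737 = 0.2197
Wq = ρ/(μ−λ) = 0.2197/(39.4737−8.6705) = 0.007131 hr
In minutes: 0.007131·60 = 0.4279 min

Final: 0.4279 min


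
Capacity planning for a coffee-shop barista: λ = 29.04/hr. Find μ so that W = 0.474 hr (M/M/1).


W = 1/(μ−λ) ⇒ μ − λ = 1/W = 1/0.474 = 2.1097
μ = λ + 1/W = 29.04 + 2.1097 = 31.1497 per hr

Final: 31.1497 /hr


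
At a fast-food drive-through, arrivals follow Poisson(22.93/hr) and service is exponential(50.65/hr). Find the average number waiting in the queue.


ρ = 22.93/50.65 = 0.4527
Lq = ρ²/(1−ρ) = 0.2050/0.5473 = 0.3745

Final: 0.3745


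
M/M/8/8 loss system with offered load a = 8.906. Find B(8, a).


B(c,a) = (a^c/c!) / Σ_{k=0}^{c} a^k/k!
a^8/8! = 981.614586
Σ terms (k=0..8): 1.00000 + 8.90600 + 39.65842 + 117.73262 + 262.13169 + 466.90896 + 693.04853 + 881.75575 + 981.61459 = 3452.756553
B = 981.614586/3452.756553 = 0.284299

Final: 0.284299


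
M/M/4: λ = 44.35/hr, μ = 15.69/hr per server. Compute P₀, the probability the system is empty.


a = λ/μ = 44.35/15.69 = 2.8266; ρ = a/c = 0.7067
Σ_{k=0}^{3} a^k/k! (terms k=0..3) = 1.00000 + 2.82664 + 3.99495 + 3.76410 = 11.58569
Tail: a^4/(4!(1−ρ)) = 63.83851/(24·0.2933) = 9.06777
P₀ = 1/(11.58569 + 9.06777) = 1/20.65346 = 0.048418

Final: 0.048418


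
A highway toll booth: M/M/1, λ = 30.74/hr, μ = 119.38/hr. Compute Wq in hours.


ρ = 30.74/119.38 = 0.2575
Wq = ρ/(μ−λ) = 0.2575/(119.38 − 30.74) = 0.2575/88.64 = 0.002905 hr

Final: 0.002905 hr


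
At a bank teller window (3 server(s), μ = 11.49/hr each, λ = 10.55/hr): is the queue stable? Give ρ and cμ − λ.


Total capacity cμ = 3·11.49 = 34.47/hr
ρ = λ/(cμ) = 10.55/34.47 = 0.3061
Stable ⇔ ρ < 1: YES
Spare capacity = cμ − λ = 34.47 − 10.55 = 23.92/hr

Final: ρ = 0.3061; stable; margin = 23.92/hr


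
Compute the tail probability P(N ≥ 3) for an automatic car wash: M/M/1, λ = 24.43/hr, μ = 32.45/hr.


ρ = 24.43/32.45 = 0.7529
P(N ≥ n) = ρ^n = 0.7529^3 = 0.426704

Final: 0.426704


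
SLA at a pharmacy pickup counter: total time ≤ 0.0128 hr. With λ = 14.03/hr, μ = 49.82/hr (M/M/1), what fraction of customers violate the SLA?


W ~ Exponential(μ−λ) for M/M/1.
μ − λ = 49.82 − 14.03 = 35.7900
P(W > t) = e^{−(μ−λ)t} = e^{−0.4581} = 0.632477

Final: 0.632477


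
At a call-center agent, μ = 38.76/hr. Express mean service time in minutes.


Mean service time = 1/μ = 1/38.76 hour = 0.02580 hour
In minutes: 0.02580 × 60 = 1.5480 min

Final: 1.5480 min


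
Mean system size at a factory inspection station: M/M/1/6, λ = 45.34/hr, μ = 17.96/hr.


ρ = 45.34/17.96 = 2.5245
L = ρ[1 − (K+1)ρ^K + Kρ^(K+1)] / [(1−ρ)(1−ρ^(K+1))]
Numerator: 2.5245·(1 − 7·258.851747 + 6·653.470948) = 5326.347943
Denominator: (-1.5245)·(-652.470948) = 994.691233
L = 5326.347943/994.691233 = 5.3548

Final: 5.3548


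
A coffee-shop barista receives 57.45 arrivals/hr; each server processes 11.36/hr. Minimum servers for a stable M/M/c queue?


Stability requires cμ > λ ⇔ c > λ/μ.
λ/μ = 57.45/11.36 = 5.0572
Minimum integer c = ⌊5.0572⌋ + 1 = 6
Check: 6·11.36 = 68.16 > 57.45, while 5·11.36 = 56.80 ≤ 57.45

Final: 6 servers


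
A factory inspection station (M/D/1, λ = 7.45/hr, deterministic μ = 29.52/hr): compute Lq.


ρ = 7.45/29.52 = 0.2524
M/D/1: Lq = ρ²/(2(1−ρ)) = 0.06369/(2·0.7476) = 0.04260

Final: 0.04260


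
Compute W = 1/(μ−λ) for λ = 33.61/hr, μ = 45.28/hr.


W = 1/(μ−λ) = 1/(45.28 − 33.61) = 1/11.67 = 0.08569 hr

Final: 0.08569 hr


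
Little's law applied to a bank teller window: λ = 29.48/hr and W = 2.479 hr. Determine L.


L = λW = 29.48·2.479 = 73.0809

Final: 73.0809


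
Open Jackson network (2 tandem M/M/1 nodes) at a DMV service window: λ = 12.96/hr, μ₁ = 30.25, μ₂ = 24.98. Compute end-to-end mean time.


Each node sees arrival rate λ = 12.96/hr (tandem ⇒ throughput preserved).
W₁ = 1/(μ₁−λ) = 1/(30.25−12.96) = 0.05784 hr
W₂ = 1/(μ₂−λ) = 1/(24.98−12.96) = 0.08319 hr
W_total = W₁ + W₂ = 0.05784 + 0.08319 = 0.14103 hr

Final: 0.14103 hr


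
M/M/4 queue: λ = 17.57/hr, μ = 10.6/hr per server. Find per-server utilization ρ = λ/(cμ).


ρ = λ/(cμ) = 17.57/(4·10.6) = 17.57/42.40 = 0.4144

Final: 0.4144


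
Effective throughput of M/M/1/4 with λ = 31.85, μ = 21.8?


ρ = 1.4610; P_K = (1−ρ)ρ^4/(1−ρ^5) = 0.371323
λ_eff = λ(1 − P_K) = 31.85·(1 − 0.371323) = 31.85·0.628677 = 20.0234 /hr

Final: 20.0234 /hr


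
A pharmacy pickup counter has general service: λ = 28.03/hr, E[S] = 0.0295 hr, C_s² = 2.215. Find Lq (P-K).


ρ = λ·E[S] = 28.03·0.0295 = 0.8269
Lq = ρ²(1+C_s²)/(2(1−ρ)) = 0.6837·(1+2.215)/(2·0.1731)
= 0.6837·3.2150/0.3462 = 6.34902

Final: 6.34902


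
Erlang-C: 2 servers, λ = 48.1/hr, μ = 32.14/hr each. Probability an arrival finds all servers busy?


a = λ/μ = 1.4966; ρ = a/2 = 0.7483
P₀ = 0.143976 (from M/M/c formula)
C(c,a) = [a^c/(c!(1−ρ))]·P₀ = [2.23974/(2·0.2517)]·0.143976
= 4.44903·0.143976 = 0.640553

Final: 0.640553


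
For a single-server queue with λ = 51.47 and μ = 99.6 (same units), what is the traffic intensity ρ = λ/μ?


ρ = λ/μ = 51.47/99.6 = 0.5168

Final: 0.5168


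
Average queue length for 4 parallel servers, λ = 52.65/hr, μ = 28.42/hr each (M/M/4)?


a = λ/μ = 1.8526; ρ = a/4 = 0.4631
P₀ = 0.152849
Lq = P₀·a^c·ρ / (c!·(1−ρ)²) = 0.152849·11.77870·0.4631/(24·0.28822)
= 0.12054

Final: 0.12054


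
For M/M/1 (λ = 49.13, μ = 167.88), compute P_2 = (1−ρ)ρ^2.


ρ = 49.13/167.88 = 0.2926
P_n = (1−ρ)·ρ^n = (1 − 0.2926)·0.2926^2 = 0.7074·0.085644 = 0.060580

Final: 0.060580


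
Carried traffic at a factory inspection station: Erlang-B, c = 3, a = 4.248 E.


B(3,4.248) = 0.472371 (Erlang-B)
Carried load = a(1 − B) = 4.248·(1 − 0.472371) = 4.248·0.527629 = 2.2414 E

Final: 2.2414 Erlangs


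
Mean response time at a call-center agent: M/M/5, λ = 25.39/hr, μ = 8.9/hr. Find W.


a = 2.8528; ρ = 0.5706; P₀ = 0.054890
Lq = P₀·a^c·ρ/(c!(1−ρ)²) = 0.26741
Wq = Lq/λ = 0.26741/25.39 = 0.01053 hr
W = Wq + 1/μ = 0.01053 + 0.11236 = 0.12289 hr

Final: 0.12289 hr


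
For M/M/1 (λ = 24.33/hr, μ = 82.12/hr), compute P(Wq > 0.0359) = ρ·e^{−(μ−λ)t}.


ρ = 24.33/82.12 = 0.2963
P(Wq > t) = ρ·e^{−(μ−λ)t} = 0.2963·e^{−2.0747}
= 0.2963·0.125599 = 0.037212

Final: 0.037212


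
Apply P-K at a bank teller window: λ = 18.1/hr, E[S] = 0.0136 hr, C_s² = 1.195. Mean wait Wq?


ρ = λ·E[S] = 18.1·0.0136 = 0.2462
E[S²] = E[S]²(1+C_s²) = 0.0136²·(1+1.195) = 0.0004060
Wq = λ·E[S²]/(2(1−ρ)) = 18.1·0.0004060/(2·0.7538) = 0.004874 hr

Final: 0.004874 hr


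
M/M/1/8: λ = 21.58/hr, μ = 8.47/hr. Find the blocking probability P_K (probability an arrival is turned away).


ρ = λ/μ = 21.58/8.47 = 2.5478
P_K = (1−ρ)ρ^K/(1−ρ^(K+1)) = (-1.5478·1775.596336)/(1 − 4523.892435)
= -2748.296099/-4522.892435 = 0.607641

Final: 0.607641


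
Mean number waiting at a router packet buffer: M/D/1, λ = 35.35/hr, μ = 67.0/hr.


ρ = 35.35/67.0 = 0.5276
M/D/1: Lq = ρ²/(2(1−ρ)) = 0.2784/(2·0.4724) = 0.29465

Final: 0.29465


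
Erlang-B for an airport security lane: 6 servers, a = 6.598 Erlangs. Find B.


B(c,a) = (a^c/c!) / Σ_{k=0}^{c} a^k/k!
a^6/6! = 114.588589
Σ terms (k=0..6): 1.00000 + 6.59800 + 21.76680 + 47.87245 + 78.96561 + 104.20302 + 114.58859 = 374.994477
B = 114.588589/374.994477 = 0.305574

Final: 0.305574


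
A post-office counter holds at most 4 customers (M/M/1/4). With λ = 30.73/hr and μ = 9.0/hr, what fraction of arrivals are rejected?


ρ = λ/μ = 30.73/9.0 = 3.4144
P_K = (1−ρ)ρ^K/(1−ρ^(K+1)) = (-2.4144·135.919010)/(1 − 464.087909)
= -328.168899/-463.087909 = 0.708654

Final: 0.708654


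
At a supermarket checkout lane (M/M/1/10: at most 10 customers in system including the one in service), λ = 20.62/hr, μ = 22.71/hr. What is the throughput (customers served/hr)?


ρ = 0.9080; P_K = (1−ρ)ρ^10/(1−ρ^11) = 0.053569
λ_eff = λ(1 − P_K) = 20.62·(1 − 0.053569) = 20.62·0.946431 = 19.5154 /hr

Final: 19.5154 /hr


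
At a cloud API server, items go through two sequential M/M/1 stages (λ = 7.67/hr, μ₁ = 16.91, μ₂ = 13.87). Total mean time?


Each node sees arrival rate λ = 7.67/hr (tandem ⇒ throughput preserved).
W₁ = 1/(μ₁−λ) = 1/(16.91−7.67) = 0.10823 hr
W₂ = 1/(μ₂−λ) = 1/(13.87−7.67) = 0.16129 hr
W_total = W₁ + W₂ = 0.10823 + 0.16129 = 0.26952 hr

Final: 0.26952 hr


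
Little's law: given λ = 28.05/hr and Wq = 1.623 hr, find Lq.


Lq = λWq = 28.05·1.623 = 45.5252

Final: 45.5252


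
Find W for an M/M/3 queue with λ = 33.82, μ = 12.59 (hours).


a = 2.6863; ρ = 0.8954; P₀ = 0.026188
Lq = P₀·a^c·ρ/(c!(1−ρ)²) = 6.92651
Wq = Lq/λ = 6.92651/33.82 = 0.20481 hr
W = Wq + 1/μ = 0.20481 + 0.07943 = 0.28423 hr

Final: 0.28423 hr


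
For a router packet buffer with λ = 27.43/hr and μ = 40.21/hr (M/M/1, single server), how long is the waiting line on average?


ρ = 27.43/40.21 = 0.6822
Lq = ρ²/(1−ρ) = 0.4654/0.3178 = 1.4642

Final: 1.4642


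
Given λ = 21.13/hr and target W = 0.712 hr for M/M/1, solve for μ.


W = 1/(μ−λ) ⇒ μ − λ = 1/W = 1/0.712 = 1.4045
μ = λ + 1/W = 21.13 + 1.4045 = 22.5345 per hr

Final: 22.5345 /hr


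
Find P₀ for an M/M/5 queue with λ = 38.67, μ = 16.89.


a = λ/μ = 38.67/16.89 = 2.2895; ρ = a/c = 0.4579
Σ_{k=0}^{4} a^k/k! (terms k=0..4) = 1.00000 + 2.28952 + 2.62095 + 2.00024 + 1.14490 = 9.05561
Tail: a^5/(5!(1−ρ)) = 62.91042/(120·0.5421) = 0.96709
P₀ = 1/(9.05561 + 0.96709) = 1/10.02270 = 0.099774

Final: 0.099774


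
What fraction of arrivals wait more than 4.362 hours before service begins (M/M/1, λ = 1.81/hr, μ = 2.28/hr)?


ρ = 1.81/2.28 = 0.7939
P(Wq > t) = ρ·e^{−(μ−λ)t} = 0.7939·e^{−2.0501}
= 0.7939·0.128717 = 0.102183

Final: 0.102183


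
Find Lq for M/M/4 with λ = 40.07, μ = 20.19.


a = λ/μ = 1.9846; ρ = a/4 = 0.4962
P₀ = 0.132627
Lq = P₀·a^c·ρ / (c!·(1−ρ)²) = 0.132627·15.51430·0.4962/(24·0.25385)
= 0.16757

Final: 0.16757


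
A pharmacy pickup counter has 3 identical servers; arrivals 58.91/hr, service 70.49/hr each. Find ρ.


ρ = λ/(cμ) = 58.91/(3·70.49) = 58.91/211.47 = 0.2786

Final: 0.2786


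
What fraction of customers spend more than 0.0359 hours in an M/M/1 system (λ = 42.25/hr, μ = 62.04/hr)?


W ~ Exponential(μ−λ) for M/M/1.
μ − λ = 62.04 − 42.25 = 19.7900
P(W > t) = e^{−(μ−λ)t} = e^{−0.7105} = 0.491418

Final: 0.491418


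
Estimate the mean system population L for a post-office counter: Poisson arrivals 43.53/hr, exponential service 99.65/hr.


ρ = λ/μ = 43.53/99.65 = 0.4368
L = ρ/(1−ρ) = 0.4368/(1 − 0.4368) = 0.4368/0.5632 = 0.7757

Final: 0.7757


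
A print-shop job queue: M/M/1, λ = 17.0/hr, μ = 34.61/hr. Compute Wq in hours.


ρ = 17.0/34.61 = 0.4912
Wq = ρ/(μ−λ) = 0.4912/(34.61 − 17.0) = 0.4912/17.61 = 0.02789 hr

Final: 0.02789 hr


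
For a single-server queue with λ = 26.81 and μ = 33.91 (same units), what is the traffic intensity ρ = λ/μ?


ρ = λ/μ = 26.81/33.91 = 0.7906

Final: 0.7906


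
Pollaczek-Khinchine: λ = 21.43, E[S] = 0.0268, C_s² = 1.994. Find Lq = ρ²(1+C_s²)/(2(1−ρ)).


ρ = λ·E[S] = 21.43·0.0268 = 0.5743
Lq = ρ²(1+C_s²)/(2(1−ρ)) = 0.3298·(1+1.994)/(2·0.4257)
= 0.3298·2.9940/0.8514 = 1.16000

Final: 1.16000


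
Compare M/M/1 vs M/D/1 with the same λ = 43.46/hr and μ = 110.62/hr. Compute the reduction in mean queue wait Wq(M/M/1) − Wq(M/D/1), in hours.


ρ = 43.46/110.62 = 0.3929
Wq(M/M/1) = ρ/(μ−λ) = 0.3929/67.16 = 0.005850 hr
Wq(M/D/1) = ρ/(2(μ−λ)) = 0.002925 hr
Savings = 0.005850 − 0.002925 = 0.002925 hr

Final: 0.002925 hr


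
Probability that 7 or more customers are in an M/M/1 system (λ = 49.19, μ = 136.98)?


ρ = 49.19/136.98 = 0.3591
P(N ≥ n) = ρ^n = 0.3591^7 = 0.0007701

Final: 0.0007701


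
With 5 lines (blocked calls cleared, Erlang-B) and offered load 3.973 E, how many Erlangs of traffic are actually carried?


B(5,3.973) = 0.196652 (Erlang-B)
Carried load = a(1 − B) = 3.973·(1 − 0.196652) = 3.973·0.803348 = 3.1917 E

Final: 3.1917 Erlangs


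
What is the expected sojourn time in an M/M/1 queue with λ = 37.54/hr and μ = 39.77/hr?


W = 1/(μ−λ) = 1/(39.77 − 37.54) = 1/2.23 = 0.4484 hr

Final: 0.4484 hr


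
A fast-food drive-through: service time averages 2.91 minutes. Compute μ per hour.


μ = 1/(service time) in consistent units.
1 hour = 60 min, so μ = 60/2.91 = 20.6186 per hour

Final: 20.6186 /hr


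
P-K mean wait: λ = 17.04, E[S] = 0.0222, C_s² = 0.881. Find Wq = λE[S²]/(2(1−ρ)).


ρ = λ·E[S] = 17.04·0.0222 = 0.3783
E[S²] = E[S]²(1+C_s²) = 0.0222²·(1+0.881) = 0.0009270
Wq = λ·E[S²]/(2(1−ρ)) = 17.04·0.0009270/(2·0.6217) = 0.01270 hr

Final: 0.01270 hr


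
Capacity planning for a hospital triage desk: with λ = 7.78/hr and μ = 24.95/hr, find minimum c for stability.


Stability requires cμ > λ ⇔ c > λ/μ.
λ/μ = 7.78/24.95 = 0.3118
Minimum integer c = ⌊0.3118⌋ + 1 = 1
Check: 1·24.95 = 24.95 > 7.78, while 0·24.95 = 0.00 ≤ 7.78

Final: 1 servers


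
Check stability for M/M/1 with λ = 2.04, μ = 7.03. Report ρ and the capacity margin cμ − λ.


Total capacity cμ = 1·7.03 = 7.03/hr
ρ = λ/(cμ) = 2.04/7.03 = 0.2902
Stable ⇔ ρ < 1: YES
Spare capacity = cμ − λ = 7.03 − 2.04 = 4.99/hr

Final: ρ = 0.2902; stable; margin = 4.99/hr


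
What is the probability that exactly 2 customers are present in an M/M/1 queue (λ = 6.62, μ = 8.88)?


ρ = 6.62/8.88 = 0.7455
P_n = (1−ρ)·ρ^n = (1 − 0.7455)·0.7455^2 = 0.2545·0.555764 = 0.141444

Final: 0.141444


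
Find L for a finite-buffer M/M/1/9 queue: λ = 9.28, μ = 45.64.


ρ = 9.28/45.64 = 0.2033
L = ρ[1 − (K+1)ρ^K + Kρ^(K+1)] / [(1−ρ)(1−ρ^(K+1))]
Numerator: 0.2033·(1 − 10·0.0000005940 + 9·0.0000001208) = 0.203329
Denominator: (0.7967)·(1.000000) = 0.796669
L = 0.203329/0.796669 = 0.2552

Final: 0.2552


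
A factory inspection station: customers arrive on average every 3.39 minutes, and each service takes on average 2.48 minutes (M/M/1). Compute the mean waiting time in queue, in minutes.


λ = 60/3.39 = 17.6991 /hr
μ = 60/2.48 = 24.1935 /hr
ρ = λ/μ = 17.6991/24.1935 = 0.7316
Wq = ρ/(μ−λ) = 0.7316/(24.1935−17.6991) = 0.11264 hr
In minutes: 0.11264·60 = 6.759 min

Final: 6.759 min


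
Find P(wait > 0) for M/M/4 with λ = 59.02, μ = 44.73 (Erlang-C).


a = λ/μ = 1.3195; ρ = a/4 = 0.3299
P₀ = 0.265865 (from M/M/c formula)
C(c,a) = [a^c/(c!(1−ρ))]·P₀ = [3.03111/(24·0.6701)]·0.265865
= 0.18846·0.265865 = 0.050106

Final: 0.050106


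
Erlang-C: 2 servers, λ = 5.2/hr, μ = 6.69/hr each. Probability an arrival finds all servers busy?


a = λ/μ = 0.7773; ρ = a/2 = 0.3886
P₀ = 0.440258 (from M/M/c formula)
C(c,a) = [a^c/(c!(1−ρ))]·P₀ = [0.60416/(2·0.6114)]·0.440258
= 0.49411·0.440258 = 0.217538

Final: 0.217538


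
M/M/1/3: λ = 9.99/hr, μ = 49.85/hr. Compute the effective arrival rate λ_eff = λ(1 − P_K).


ρ = 0.2004; P_K = (1−ρ)ρ^3/(1−ρ^4) = 0.006446
λ_eff = λ(1 − P_K) = 9.99·(1 − 0.006446) = 9.99·0.993554 = 9.9256 /hr

Final: 9.9256 /hr


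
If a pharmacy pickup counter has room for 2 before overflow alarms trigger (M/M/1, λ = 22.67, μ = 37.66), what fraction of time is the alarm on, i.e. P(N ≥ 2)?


ρ = 22.67/37.66 = 0.6020
P(N ≥ n) = ρ^n = 0.6020^2 = 0.362362

Final: 0.362362


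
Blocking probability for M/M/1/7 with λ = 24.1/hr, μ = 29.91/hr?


ρ = λ/μ = 24.1/29.91 = 0.8058
P_K = (1−ρ)ρ^K/(1−ρ^(K+1)) = (0.1942·0.220498)/(1 − 0.177666)
= 0.042832/0.822334 = 0.052085

Final: 0.052085


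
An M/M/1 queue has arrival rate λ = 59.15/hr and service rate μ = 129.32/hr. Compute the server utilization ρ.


ρ = λ/μ = 59.15/129.32 = 0.4574

Final: 0.4574


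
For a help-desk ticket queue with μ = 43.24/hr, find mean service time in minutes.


Mean service time = 1/μ = 1/43.24 hour = 0.02313 hour
In minutes: 0.02313 × 60 = 1.3876 min

Final: 1.3876 min


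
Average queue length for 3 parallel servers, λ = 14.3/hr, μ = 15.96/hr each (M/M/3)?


a = λ/μ = 0.8960; ρ = a/3 = 0.2987
P₀ = 0.405133
Lq = P₀·a^c·ρ / (c!·(1−ρ)²) = 0.405133·0.71930·0.2987/(6·0.49187)
= 0.02949

Final: 0.02949


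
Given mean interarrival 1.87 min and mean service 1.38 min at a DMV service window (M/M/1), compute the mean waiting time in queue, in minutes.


λ = 60/1.87 = 32.0856 /hr
μ = 60/1.38 = 43.4783 /hr
ρ = λ/μ = 32.0856/43.4783 = 0.7380
Wq = ρ/(μ−λ) = 0.7380/(43.4783−32.0856) = 0.06478 hr
In minutes: 0.06478·60 = 3.887 min

Final: 3.887 min


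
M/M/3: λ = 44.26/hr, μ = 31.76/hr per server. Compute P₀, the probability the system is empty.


a = λ/μ = 44.26/31.76 = 1.3936; ρ = a/c = 0.4645
Σ_{k=0}^{2} a^k/k! (terms k=0..2) = 1.00000 + 1.39358 + 0.97103 = 3.36461
Tail: a^3/(3!(1−ρ)) = 2.70640/(6·0.5355) = 0.84237
P₀ = 1/(3.36461 + 0.84237) = 1/4.20697 = 0.237700

Final: 0.237700


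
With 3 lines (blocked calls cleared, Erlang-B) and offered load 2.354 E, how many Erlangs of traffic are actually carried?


B(3,2.354) = 0.261974 (Erlang-B)
Carried load = a(1 − B) = 2.354·(1 − 0.261974) = 2.354·0.738026 = 1.7373 E

Final: 1.7373 Erlangs


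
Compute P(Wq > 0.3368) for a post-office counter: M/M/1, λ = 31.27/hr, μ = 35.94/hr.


ρ = 31.27/35.94 = 0.8701
P(Wq > t) = ρ·e^{−(μ−λ)t} = 0.8701·e^{−1.5729}
= 0.8701·0.207452 = 0.180496

Final: 0.180496


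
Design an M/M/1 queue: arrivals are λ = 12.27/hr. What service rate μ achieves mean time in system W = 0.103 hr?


W = 1/(μ−λ) ⇒ μ − λ = 1/W = 1/0.103 = 9.7087
μ = λ + 1/W = 12.27 + 9.7087 = 21.9787 per hr

Final: 21.9787 /hr


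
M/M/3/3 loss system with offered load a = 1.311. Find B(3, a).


B(c,a) = (a^c/c!) / Σ_{k=0}^{c} a^k/k!
a^3/3! = 0.375541
Σ terms (k=0..3): 1.00000 + 1.31100 + 0.85936 + 0.37554 = 3.545901
B = 0.375541/3.545901 = 0.105908

Final: 0.105908


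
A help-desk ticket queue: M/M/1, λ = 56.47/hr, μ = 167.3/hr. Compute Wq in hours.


ρ = 56.47/167.3 = 0.3375
Wq = ρ/(μ−λ) = 0.3375/(167.3 − 56.47) = 0.3375/110.83 = 0.003046 hr

Final: 0.003046 hr


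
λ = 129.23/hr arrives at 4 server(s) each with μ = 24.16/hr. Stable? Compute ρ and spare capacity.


Total capacity cμ = 4·24.16 = 96.64/hr
ρ = λ/(cμ) = 129.23/96.64 = 1.3372
Stable ⇔ ρ < 1: NO
Spare capacity = cμ − λ = 96.64 − 129.23 = -32.59/hr

Final: ρ = 1.3372; unstable; margin = -32.59/hr


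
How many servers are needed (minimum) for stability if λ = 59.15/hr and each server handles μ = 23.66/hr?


Stability requires cμ > λ ⇔ c > λ/μ.
λ/μ = 59.15/23.66 = 2.5000
Minimum integer c = ⌊2.5000⌋ + 1 = 3
Check: 3·23.66 = 70.98 > 59.15, while 2·23.66 = 47.32 ≤ 59.15

Final: 3 servers


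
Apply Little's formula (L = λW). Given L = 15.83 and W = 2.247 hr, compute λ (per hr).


λ = L/W = 15.83/2.247 = 7.0449 /hr

Final: 7.0449 /hr


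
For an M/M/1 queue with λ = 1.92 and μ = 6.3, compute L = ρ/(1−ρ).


ρ = λ/μ = 1.92/6.3 = 0.3048
L = ρ/(1−ρ) = 0.3048/(1 − 0.3048) = 0.3048/0.6952 = 0.4384

Final: 0.4384


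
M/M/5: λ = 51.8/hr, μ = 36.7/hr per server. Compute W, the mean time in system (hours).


a = 1.4114; ρ = 0.2823; P₀ = 0.243512
Lq = P₀·a^c·ρ/(c!(1−ρ)²) = 0.006229
Wq = Lq/λ = 0.006229/51.8 = 0.0001203 hr
W = Wq + 1/μ = 0.0001203 + 0.02725 = 0.02737 hr

Final: 0.02737 hr


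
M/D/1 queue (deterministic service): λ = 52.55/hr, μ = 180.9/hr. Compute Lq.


ρ = 52.55/180.9 = 0.2905
M/D/1: Lq = ρ²/(2(1−ρ)) = 0.08439/(2·0.7095) = 0.05947

Final: 0.05947


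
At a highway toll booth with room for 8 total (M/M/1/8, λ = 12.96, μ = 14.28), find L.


ρ = 12.96/14.28 = 0.9076
L = ρ[1 − (K+1)ρ^K + Kρ^(K+1)] / [(1−ρ)(1−ρ^(K+1))]
Numerator: 0.9076·(1 − 9·0.460272 + 8·0.417726) = 0.180931
Denominator: (0.09244)·(0.582274) = 0.053824
L = 0.180931/0.053824 = 3.3616

Final: 3.3616


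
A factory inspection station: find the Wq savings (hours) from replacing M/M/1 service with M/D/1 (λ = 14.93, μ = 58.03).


ρ = 14.93/58.03 = 0.2573
Wq(M/M/1) = ρ/(μ−λ) = 0.2573/43.10 = 0.005969 hr
Wq(M/D/1) = ρ/(2(μ−λ)) = 0.002985 hr
Savings = 0.005969 − 0.002985 = 0.002985 hr

Final: 0.002985 hr


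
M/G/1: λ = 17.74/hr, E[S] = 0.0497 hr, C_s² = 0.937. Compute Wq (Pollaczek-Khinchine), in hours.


ρ = λ·E[S] = 17.74·0.0497 = 0.8817
E[S²] = E[S]²(1+C_s²) = 0.0497²·(1+0.937) = 0.004785
Wq = λ·E[S²]/(2(1−ρ)) = 17.74·0.004785/(2·0.1183) = 0.35867 hr

Final: 0.35867 hr


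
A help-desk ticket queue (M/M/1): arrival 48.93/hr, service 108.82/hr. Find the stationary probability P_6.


ρ = 48.93/108.82 = 0.4496
P_n = (1−ρ)·ρ^n = (1 − 0.4496)·0.4496^6 = 0.5504·0.008264 = 0.004548

Final: 0.004548


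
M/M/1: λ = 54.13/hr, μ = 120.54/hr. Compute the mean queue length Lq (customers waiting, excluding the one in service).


ρ = 54.13/120.54 = 0.4491
Lq = ρ²/(1−ρ) = 0.2017/0.5509 = 0.3660

Final: 0.3660


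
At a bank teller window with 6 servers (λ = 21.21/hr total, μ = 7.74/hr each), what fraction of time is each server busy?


ρ = λ/(cμ) = 21.21/(6·7.74) = 21.21/46.44 = 0.4567

Final: 0.4567


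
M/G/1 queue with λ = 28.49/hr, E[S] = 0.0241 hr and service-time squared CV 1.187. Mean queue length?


ρ = λ·E[S] = 28.49·0.0241 = 0.6866
Lq = ρ²(1+C_s²)/(2(1−ρ)) = 0.4714·(1+1.187)/(2·0.3134)
= 0.4714·2.1870/0.6268 = 1.64494

Final: 1.64494


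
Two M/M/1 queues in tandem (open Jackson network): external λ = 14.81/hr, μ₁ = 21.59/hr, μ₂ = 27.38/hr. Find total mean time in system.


Each node sees arrival rate λ = 14.81/hr (tandem ⇒ throughput preserved).
W₁ = 1/(μ₁−λ) = 1/(21.59−14.81) = 0.14749 hr
W₂ = 1/(μ₂−λ) = 1/(27.38−14.81) = 0.07955 hr
W_total = W₁ + W₂ = 0.14749 + 0.07955 = 0.22705 hr

Final: 0.22705 hr


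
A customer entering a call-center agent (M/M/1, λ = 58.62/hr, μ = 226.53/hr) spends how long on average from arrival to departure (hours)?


W = 1/(μ−λ) = 1/(226.53 − 58.62) = 1/167.91 = 0.005956 hr

Final: 0.005956 hr


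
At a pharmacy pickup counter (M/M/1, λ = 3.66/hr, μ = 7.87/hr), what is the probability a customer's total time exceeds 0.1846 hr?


W ~ Exponential(μ−λ) for M/M/1.
μ − λ = 7.87 − 3.66 = 4.2100
P(W > t) = e^{−(μ−λ)t} = e^{−0.7772} = 0.459707

Final: 0.459707


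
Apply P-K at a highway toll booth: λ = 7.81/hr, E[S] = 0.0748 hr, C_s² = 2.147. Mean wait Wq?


ρ = λ·E[S] = 7.81·0.0748 = 0.5842
E[S²] = E[S]²(1+C_s²) = 0.0748²·(1+2.147) = 0.017608
Wq = λ·E[S²]/(2(1−ρ)) = 7.81·0.017608/(2·0.4158) = 0.16536 hr

Final: 0.16536 hr


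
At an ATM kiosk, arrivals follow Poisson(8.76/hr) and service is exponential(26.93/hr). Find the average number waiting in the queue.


ρ = 8.76/26.93 = 0.3253
Lq = ρ²/(1−ρ) = 0.1058/0.6747 = 0.1568

Final: 0.1568


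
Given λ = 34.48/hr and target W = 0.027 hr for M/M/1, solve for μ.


W = 1/(μ−λ) ⇒ μ − λ = 1/W = 1/0.027 = 37.0370
μ = λ + 1/W = 34.48 + 37.0370 = 71.5170 per hr

Final: 71.5170 /hr


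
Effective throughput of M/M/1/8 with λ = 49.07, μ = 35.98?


ρ = 1.3638; P_K = (1−ρ)ρ^8/(1−ρ^9) = 0.284171
λ_eff = λ(1 − P_K) = 49.07·(1 − 0.284171) = 49.07·0.715829 = 35.1257 /hr

Final: 35.1257 /hr


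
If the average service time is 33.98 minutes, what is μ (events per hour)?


μ = 1/(service time) in consistent units.
1 hour = 60 min, so μ = 60/33.98 = 1.7657 per hour

Final: 1.7657 /hr


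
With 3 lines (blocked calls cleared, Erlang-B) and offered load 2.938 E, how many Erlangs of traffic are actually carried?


B(3,2.938) = 0.338662 (Erlang-B)
Carried load = a(1 − B) = 2.938·(1 − 0.338662) = 2.938·0.661338 = 1.9430 E

Final: 1.9430 Erlangs


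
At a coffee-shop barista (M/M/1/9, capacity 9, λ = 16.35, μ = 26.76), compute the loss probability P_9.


ρ = λ/μ = 16.35/26.76 = 0.6110
P_K = (1−ρ)ρ^K/(1−ρ^(K+1)) = (0.3890·0.011865)/(1 − 0.007250)
= 0.004616/0.992750 = 0.004650

Final: 0.004650


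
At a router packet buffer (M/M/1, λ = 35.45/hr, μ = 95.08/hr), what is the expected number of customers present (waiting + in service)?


ρ = λ/μ = 35.45/95.08 = 0.3728
L = ρ/(1−ρ) = 0.3728/(1 − 0.3728) = 0.3728/0.6272 = 0.5945

Final: 0.5945


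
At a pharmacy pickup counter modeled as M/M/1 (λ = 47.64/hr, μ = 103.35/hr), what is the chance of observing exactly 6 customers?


ρ = 47.64/103.35 = 0.4610
P_n = (1−ρ)·ρ^n = (1 − 0.4610)·0.4610^6 = 0.5390·0.009593 = 0.005171

Final: 0.005171


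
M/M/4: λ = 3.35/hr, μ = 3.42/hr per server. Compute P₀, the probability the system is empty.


a = λ/μ = 3.35/3.42 = 0.9795; ρ = a/c = 0.2449
Σ_{k=0}^{3} a^k/k! (terms k=0..3) = 1.00000 + 0.97953 + 0.47974 + 0.15664 = 2.61591
Tail: a^4/(4!(1−ρ)) = 0.92061/(24·0.7551) = 0.05080
P₀ = 1/(2.61591 + 0.05080) = 1/2.66671 = 0.374993

Final: 0.374993


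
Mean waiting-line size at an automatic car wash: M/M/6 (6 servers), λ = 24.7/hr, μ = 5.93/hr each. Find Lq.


a = λ/μ = 4.1653; ρ = a/6 = 0.6942
P₀ = 0.013775
Lq = P₀·a^c·ρ / (c!·(1−ρ)²) = 0.013775·5222.20071·0.6942/(720·0.09351)
= 0.74178

Final: 0.74178
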